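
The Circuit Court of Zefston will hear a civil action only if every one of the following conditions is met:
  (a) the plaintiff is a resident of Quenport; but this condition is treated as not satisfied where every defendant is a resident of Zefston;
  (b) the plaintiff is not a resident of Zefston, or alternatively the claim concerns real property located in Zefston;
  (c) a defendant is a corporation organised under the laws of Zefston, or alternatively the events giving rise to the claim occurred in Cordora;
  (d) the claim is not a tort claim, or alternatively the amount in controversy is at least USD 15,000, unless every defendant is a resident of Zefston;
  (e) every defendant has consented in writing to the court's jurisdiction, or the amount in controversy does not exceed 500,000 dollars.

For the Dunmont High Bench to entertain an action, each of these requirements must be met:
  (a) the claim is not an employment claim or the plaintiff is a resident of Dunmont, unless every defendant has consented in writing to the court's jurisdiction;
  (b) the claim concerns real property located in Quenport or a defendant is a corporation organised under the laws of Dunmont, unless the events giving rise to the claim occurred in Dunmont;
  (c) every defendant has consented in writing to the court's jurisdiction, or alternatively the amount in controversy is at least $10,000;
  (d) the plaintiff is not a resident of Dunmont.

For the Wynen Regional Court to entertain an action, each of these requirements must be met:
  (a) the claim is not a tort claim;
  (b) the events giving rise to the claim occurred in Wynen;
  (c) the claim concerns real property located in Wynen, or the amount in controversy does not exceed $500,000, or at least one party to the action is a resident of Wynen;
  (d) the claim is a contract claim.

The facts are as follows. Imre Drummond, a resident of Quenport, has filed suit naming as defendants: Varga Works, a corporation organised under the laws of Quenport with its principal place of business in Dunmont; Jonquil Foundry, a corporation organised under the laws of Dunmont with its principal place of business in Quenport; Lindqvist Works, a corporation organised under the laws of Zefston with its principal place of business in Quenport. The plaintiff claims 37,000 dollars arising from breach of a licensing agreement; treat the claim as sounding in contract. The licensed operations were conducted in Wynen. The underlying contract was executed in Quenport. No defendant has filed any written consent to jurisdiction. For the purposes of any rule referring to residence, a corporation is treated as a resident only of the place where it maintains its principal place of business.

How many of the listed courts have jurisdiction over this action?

3

The Circuit Court of Zefston:
  (a) The plaintiff resides in Quenport. The carve-out does not apply: the defendants reside as follows — Varga Works in Dunmont, Jonquil Foundry in Quenport, Lindqvist Works in Quenport — not all in Zefston. Satisfied.
  (b) The plaintiff resides in Quenport, which is not Zefston, so this disjunct is met. Condition met.
  (c) Lindqvist Works is organised under the laws of Zefston, so this disjunct is met. Met.
  (d) The claim is a contract claim, not a tort claim — that alternative is enough. Condition met.
  (e) The amount in controversy is USD 37,000, within the $500,000 ceiling, so one alternative holds. Condition met.
  → Every requirement is satisfied — jurisdiction.
The Dunmont High Bench:
  (a) The claim is a contract claim, not an employment claim, so one alternative holds. Satisfied.
  (b) Jonquil Foundry is organised under the laws of Dunmont, so one alternative holds. Condition met.
  (c) The amount in controversy is 37,000 dollars, which meets the 10,000 dollars floor, which satisfies one of the alternatives. Met.
  (d) The plaintiff resides in Quenport, which is not Dunmont. Met.
  → Every requirement is satisfied — jurisdiction.
The Wynen Regional Court:
  (a) The claim is a contract claim, not a tort claim. Condition met.
  (b) The operative events occurred in Wynen. Met.
  (c) The amount in controversy is USD 37,000, within the 500,000 dollars ceiling, so this disjunct is met. Met.
  (d) The claim is a contract claim. Met.
  → All conditions met; jurisdiction exists.
Courts with jurisdiction: the Circuit Court of Zefston, the Dunmont High Bench, the Wynen Regional Court — 3 in total.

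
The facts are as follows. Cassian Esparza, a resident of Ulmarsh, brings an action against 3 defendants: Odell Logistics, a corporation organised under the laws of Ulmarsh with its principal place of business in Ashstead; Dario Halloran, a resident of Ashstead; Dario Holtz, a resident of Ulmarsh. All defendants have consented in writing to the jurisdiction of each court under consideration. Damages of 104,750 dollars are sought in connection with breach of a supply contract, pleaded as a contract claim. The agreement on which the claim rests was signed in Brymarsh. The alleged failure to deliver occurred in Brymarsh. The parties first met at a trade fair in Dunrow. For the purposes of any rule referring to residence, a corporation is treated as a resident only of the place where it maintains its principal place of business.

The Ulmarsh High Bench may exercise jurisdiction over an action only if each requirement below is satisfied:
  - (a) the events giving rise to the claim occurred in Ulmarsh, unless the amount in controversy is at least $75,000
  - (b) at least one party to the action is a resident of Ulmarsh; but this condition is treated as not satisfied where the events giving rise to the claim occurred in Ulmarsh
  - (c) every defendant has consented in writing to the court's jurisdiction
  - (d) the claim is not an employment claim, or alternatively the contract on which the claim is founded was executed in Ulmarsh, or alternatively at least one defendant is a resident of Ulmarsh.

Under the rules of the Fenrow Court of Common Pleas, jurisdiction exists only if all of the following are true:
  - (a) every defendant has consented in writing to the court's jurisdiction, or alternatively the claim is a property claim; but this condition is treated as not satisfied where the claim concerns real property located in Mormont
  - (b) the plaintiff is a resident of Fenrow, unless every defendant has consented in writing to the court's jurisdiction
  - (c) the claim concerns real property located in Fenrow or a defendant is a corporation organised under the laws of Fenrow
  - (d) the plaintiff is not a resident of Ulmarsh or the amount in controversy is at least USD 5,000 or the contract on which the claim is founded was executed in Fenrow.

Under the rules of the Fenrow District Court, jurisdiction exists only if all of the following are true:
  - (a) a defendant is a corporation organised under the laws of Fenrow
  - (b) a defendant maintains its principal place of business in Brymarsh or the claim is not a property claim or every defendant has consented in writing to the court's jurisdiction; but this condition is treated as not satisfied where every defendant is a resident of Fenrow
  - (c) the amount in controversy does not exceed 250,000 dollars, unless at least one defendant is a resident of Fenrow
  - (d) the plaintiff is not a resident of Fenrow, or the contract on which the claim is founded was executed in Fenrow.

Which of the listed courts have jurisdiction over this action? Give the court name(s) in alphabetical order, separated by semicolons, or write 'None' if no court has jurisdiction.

The Ulmarsh High Bench:
  (a) The operative events occurred in Brymarsh, not Ulmarsh. The proviso rescues it, though: the amount in controversy is USD 104,750, which meets the USD 75,000 floor. Met.
  (b) Cassian Esparza resides in Ulmarsh. The exception is not triggered, since the operative events occurred in Brymarsh, not Ulmarsh. Condition met.
  (c) Every defendant has filed written consent. Satisfied.
  (d) The claim is a contract claim, not an employment claim, which satisfies one of the alternatives. Satisfied.
  → Every requirement is satisfied — jurisdiction.
The Fenrow Court of Common Pleas:
  (a) Every defendant has filed written consent — that alternative is enough. The exception is not triggered, since the claim does not concern real property. Met.
  (b) The plaintiff resides in Ulmarsh, not Fenrow. However, every defendant has filed written consent, so the 'unless' proviso supplies this condition. Condition met.
  (c) The claim does not concern real property; the corporate defendant(s) are organised in Ulmarsh, not Fenrow — no alternative holds. Condition not met.
  (d) The amount in controversy is 104,750 dollars, which meets the USD 5,000 floor, so one alternative holds. Met.
  → No jurisdiction.
The Fenrow District Court:
  (a) The corporate defendant(s) are organised in Ulmarsh, not Fenrow. Fails.
  (b) The claim is a contract claim, not a property claim, so one alternative holds. And the carve-out is inapplicable — the defendants reside as follows — Odell Logistics in Ashstead, Dario Halloran in Ashstead, Dario Holtz in Ulmarsh — not all in Fenrow. Satisfied.
  (c) The amount in controversy is USD 104,750, within the $250,000 ceiling. Met.
  (d) The plaintiff resides in Ulmarsh, which is not Fenrow, which satisfies one of the alternatives. Met.
  → The court lacks jurisdiction.

the Ulmarsh High Bench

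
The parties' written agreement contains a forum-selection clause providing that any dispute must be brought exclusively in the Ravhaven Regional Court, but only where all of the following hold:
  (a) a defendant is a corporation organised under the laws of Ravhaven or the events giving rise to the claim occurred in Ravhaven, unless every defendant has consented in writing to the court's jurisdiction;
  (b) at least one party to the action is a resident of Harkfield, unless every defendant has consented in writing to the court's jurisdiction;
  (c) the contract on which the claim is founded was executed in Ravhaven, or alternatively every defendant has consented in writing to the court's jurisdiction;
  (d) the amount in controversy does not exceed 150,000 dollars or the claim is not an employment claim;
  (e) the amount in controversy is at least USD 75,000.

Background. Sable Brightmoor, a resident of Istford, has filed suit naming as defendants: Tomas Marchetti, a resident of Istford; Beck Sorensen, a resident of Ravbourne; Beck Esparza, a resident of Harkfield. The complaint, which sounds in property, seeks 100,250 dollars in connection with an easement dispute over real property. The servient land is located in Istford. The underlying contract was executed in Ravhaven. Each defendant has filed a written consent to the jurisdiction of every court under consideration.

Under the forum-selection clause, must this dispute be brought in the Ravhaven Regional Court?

The Ravhaven Regional Court:
  (a) No defendant is a corporation; the operative events occurred in Istford, not Ravhaven — no alternative holds. But every defendant has filed written consent, and the 'unless' clause therefore excuses the requirement. Satisfied.
  (b) Beck Esparza resides in Harkfield. Condition met.
  (c) The contract was executed in Ravhaven — that alternative is enough. Satisfied.
  (d) The amount in controversy is USD 100,250, within the 150,000 dollars ceiling — that alternative is enough. Condition met.
  (e) The amount in controversy is USD 100,250, which meets the 75,000 dollars floor. Condition met.
  → The clause applies.

Yes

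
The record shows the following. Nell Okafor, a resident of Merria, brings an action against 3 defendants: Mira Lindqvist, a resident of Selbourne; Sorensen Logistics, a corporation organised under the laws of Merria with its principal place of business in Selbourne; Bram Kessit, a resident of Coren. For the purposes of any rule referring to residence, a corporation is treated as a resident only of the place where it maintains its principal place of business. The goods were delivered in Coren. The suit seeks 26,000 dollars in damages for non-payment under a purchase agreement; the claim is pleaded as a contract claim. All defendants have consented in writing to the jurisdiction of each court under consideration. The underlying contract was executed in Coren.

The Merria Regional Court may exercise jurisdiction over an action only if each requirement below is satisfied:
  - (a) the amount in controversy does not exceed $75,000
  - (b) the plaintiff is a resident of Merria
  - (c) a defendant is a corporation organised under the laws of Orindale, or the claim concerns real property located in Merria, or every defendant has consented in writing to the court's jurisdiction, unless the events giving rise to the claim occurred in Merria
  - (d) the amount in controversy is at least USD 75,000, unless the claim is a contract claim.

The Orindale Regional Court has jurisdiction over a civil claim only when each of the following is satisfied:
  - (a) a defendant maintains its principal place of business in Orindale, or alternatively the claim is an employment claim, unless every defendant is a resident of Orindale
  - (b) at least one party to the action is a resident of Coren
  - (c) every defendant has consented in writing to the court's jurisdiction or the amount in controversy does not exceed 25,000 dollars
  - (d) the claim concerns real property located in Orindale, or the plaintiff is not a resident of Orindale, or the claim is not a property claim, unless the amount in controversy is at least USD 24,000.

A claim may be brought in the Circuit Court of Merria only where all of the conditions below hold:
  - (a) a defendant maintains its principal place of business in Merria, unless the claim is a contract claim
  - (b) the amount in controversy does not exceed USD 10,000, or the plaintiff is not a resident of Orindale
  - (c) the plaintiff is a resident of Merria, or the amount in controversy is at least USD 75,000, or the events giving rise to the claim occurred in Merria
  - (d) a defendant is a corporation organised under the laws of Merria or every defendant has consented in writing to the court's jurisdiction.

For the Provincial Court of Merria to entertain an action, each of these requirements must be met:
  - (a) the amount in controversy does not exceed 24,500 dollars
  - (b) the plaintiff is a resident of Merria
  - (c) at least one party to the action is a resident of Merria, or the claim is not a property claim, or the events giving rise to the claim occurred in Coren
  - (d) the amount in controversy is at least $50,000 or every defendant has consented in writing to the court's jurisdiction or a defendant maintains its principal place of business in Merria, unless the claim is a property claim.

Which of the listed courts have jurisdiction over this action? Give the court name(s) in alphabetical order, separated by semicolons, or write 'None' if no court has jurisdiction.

the Circuit Court of Merria; the Merria Regional Court

The Merria Regional Court:
  (a) The amount in controversy is $26,000, within the USD 75,000 ceiling. Met.
  (b) The plaintiff resides in Merria. Satisfied.
  (c) Every defendant has filed written consent, which satisfies one of the alternatives. Condition met.
  (d) The amount in controversy is USD 26,000, below the 75,000 dollars floor. The proviso rescues it, though: the claim is a contract claim. Condition met.
  → Jurisdiction lies.
The Orindale Regional Court:
  (a) The corporate defendant(s) have their principal place of business in Selbourne, not Orindale; the claim is a contract claim, not an employment claim — every alternative fails. Nor does the 'unless' clause help: the defendants reside as follows — Mira Lindqvist in Selbourne, Sorensen Logistics in Selbourne, Bram Kessit in Coren — not all in Orindale. Not satisfied.
  (b) Bram Kessit resides in Coren. Satisfied.
  (c) Every defendant has filed written consent, so one alternative holds. Met.
  (d) The plaintiff resides in Merria, which is not Orindale, so one alternative holds. Condition met.
  → Not every requirement is met — no jurisdiction.
The Circuit Court of Merria:
  (a) The corporate defendant(s) have their principal place of business in Selbourne, not Merria. The proviso rescues it, though: the claim is a contract claim. Condition met.
  (b) The plaintiff resides in Merria, which is not Orindale, so this disjunct is met. Satisfied.
  (c) The plaintiff resides in Merria — that alternative is enough. Condition met.
  (d) Sorensen Logistics is organised under the laws of Merria, which satisfies one of the alternatives. Met.
  → The court has jurisdiction.
The Provincial Court of Merria:
  (a) The amount in controversy is USD 26,000, above the USD 24,500 ceiling. Not met.
  (b) The plaintiff resides in Merria. Condition met.
  (c) Nell Okafor resides in Merria, so one alternative holds. Met.
  (d) Every defendant has filed written consent, which satisfies one of the alternatives. Condition met.
  → No jurisdiction.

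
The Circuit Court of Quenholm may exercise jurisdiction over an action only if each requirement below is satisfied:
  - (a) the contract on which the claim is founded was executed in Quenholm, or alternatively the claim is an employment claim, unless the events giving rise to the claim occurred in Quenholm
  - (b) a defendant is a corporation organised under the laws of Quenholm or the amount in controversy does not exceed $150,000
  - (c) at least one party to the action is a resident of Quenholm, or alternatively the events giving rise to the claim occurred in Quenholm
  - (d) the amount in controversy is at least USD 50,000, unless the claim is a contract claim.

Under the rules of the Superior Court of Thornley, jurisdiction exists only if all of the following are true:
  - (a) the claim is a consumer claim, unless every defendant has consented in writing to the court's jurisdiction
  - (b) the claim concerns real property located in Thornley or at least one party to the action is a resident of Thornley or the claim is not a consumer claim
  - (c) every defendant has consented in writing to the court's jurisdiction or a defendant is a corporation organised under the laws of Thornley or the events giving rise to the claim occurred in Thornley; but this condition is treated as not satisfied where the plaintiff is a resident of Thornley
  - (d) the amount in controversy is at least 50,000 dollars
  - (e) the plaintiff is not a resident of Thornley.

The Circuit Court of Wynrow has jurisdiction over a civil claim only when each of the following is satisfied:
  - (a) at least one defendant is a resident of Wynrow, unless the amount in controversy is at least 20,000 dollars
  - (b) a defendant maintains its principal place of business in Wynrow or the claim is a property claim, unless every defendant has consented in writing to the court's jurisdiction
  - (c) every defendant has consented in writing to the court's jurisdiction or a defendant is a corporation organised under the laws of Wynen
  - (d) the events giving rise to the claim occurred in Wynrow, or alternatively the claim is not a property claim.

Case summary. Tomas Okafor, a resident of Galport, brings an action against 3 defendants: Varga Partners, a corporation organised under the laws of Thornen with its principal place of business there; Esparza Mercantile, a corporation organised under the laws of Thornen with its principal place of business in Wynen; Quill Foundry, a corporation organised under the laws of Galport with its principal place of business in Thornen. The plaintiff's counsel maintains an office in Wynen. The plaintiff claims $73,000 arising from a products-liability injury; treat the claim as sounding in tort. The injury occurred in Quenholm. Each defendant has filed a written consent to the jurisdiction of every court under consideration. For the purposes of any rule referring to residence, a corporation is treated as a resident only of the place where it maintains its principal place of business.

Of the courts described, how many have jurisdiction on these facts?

The Circuit Court of Quenholm:
  (a) No contract (and hence no place of execution) is alleged; the claim is a tort claim, not an employment claim — no alternative holds. However, the operative events occurred in Quenholm, so the 'unless' proviso supplies this condition. Satisfied.
  (b) The amount in controversy is $73,000, within the 150,000 dollars ceiling — that alternative is enough. Met.
  (c) The operative events occurred in Quenholm, so one alternative holds. Satisfied.
  (d) The amount in controversy is 73,000 dollars, which meets the 50,000 dollars floor. Met.
  → The court has jurisdiction.
The Superior Court of Thornley:
  (a) The claim is a tort claim, not a consumer claim. But every defendant has filed written consent, and the 'unless' clause therefore excuses the requirement. Met.
  (b) The claim is a tort claim, not a consumer claim, so one alternative holds. Satisfied.
  (c) Every defendant has filed written consent — that alternative is enough. The exception is not triggered, since the plaintiff resides in Galport, not Thornley. Met.
  (d) The amount in controversy is USD 73,000, which meets the 50,000 dollars floor. Condition met.
  (e) The plaintiff resides in Galport, which is not Thornley. Satisfied.
  → All conditions met; jurisdiction exists.
The Circuit Court of Wynrow:
  (a) No defendant resides in Wynrow (they reside in Thornen, Wynen, Thornen). But the amount in controversy is 73,000 dollars, which meets the $20,000 floor, and the 'unless' clause therefore excuses the requirement. Satisfied.
  (b) The corporate defendant(s) have their principal place of business in Thornen, Wynen, not Wynrow; the claim is a tort claim, not a property claim — none of the alternatives is met. But every defendant has filed written consent, and the 'unless' clause therefore excuses the requirement. Met.
  (c) Every defendant has filed written consent — that alternative is enough. Satisfied.
  (d) The claim is a tort claim, not a property claim, so this disjunct is met. Met.
  → Jurisdiction lies.
Courts with jurisdiction: the Circuit Court of Quenholm, the Superior Court of Thornley, the Circuit Court of Wynrow — 3 in total.

3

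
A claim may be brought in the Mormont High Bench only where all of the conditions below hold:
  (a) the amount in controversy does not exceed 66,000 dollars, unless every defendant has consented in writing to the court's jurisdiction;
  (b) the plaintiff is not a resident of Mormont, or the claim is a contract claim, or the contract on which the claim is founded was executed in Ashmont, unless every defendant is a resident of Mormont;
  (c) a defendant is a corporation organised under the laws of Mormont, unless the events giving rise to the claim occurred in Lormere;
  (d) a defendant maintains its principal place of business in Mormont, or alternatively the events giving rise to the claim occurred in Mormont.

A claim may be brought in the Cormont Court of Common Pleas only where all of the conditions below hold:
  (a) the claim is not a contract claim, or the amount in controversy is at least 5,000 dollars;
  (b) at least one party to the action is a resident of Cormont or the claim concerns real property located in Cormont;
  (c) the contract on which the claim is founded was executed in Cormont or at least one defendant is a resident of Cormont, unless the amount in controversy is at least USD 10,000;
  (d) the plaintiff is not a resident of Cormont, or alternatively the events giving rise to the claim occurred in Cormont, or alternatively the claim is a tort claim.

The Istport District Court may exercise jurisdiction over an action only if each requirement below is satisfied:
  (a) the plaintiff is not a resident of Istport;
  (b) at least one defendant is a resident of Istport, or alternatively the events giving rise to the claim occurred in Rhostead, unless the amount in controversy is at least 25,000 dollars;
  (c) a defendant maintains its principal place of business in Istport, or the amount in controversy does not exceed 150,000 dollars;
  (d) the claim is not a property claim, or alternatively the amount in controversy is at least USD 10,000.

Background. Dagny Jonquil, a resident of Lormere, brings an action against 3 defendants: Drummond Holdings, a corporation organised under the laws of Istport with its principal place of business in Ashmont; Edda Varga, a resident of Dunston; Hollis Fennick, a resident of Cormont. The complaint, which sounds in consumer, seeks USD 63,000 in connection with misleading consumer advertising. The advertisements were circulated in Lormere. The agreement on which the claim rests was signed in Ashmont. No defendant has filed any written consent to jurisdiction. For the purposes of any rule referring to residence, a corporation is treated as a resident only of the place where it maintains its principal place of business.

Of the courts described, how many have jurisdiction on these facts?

2

The Mormont High Bench:
  (a) The amount in controversy is 63,000 dollars, within the $66,000 ceiling. Condition met.
  (b) The plaintiff resides in Lormere, which is not Mormont, so one alternative holds. Condition met.
  (c) The corporate defendant(s) are organised in Istport, not Mormont. The proviso rescues it, though: the operative events occurred in Lormere. Condition met.
  (d) The corporate defendant(s) have their principal place of business in Ashmont, not Mormont; the operative events occurred in Lormere, not Mormont — every alternative fails. Not met.
  → The court lacks jurisdiction.
The Cormont Court of Common Pleas:
  (a) The claim is a consumer claim, not a contract claim, which satisfies one of the alternatives. Satisfied.
  (b) Hollis Fennick resides in Cormont, so one alternative holds. Condition met.
  (c) Hollis Fennick resides in Cormont — that alternative is enough. Satisfied.
  (d) The plaintiff resides in Lormere, which is not Cormont, which satisfies one of the alternatives. Satisfied.
  → All conditions met; jurisdiction exists.
The Istport District Court:
  (a) The plaintiff resides in Lormere, which is not Istport. Met.
  (b) No defendant resides in Istport (they reside in Ashmont, Dunston, Cormont); the operative events occurred in Lormere, not Rhostead — no alternative holds. However, the amount in controversy is $63,000, which meets the USD 25,000 floor, so the 'unless' proviso supplies this condition. Satisfied.
  (c) The amount in controversy is USD 63,000, within the 150,000 dollars ceiling, which satisfies one of the alternatives. Condition met.
  (d) The claim is a consumer claim, not a property claim, which satisfies one of the alternatives. Condition met.
  → Every requirement is satisfied — jurisdiction.
Courts with jurisdiction: the Cormont Court of Common Pleas, the Istport District Court — 2 in total.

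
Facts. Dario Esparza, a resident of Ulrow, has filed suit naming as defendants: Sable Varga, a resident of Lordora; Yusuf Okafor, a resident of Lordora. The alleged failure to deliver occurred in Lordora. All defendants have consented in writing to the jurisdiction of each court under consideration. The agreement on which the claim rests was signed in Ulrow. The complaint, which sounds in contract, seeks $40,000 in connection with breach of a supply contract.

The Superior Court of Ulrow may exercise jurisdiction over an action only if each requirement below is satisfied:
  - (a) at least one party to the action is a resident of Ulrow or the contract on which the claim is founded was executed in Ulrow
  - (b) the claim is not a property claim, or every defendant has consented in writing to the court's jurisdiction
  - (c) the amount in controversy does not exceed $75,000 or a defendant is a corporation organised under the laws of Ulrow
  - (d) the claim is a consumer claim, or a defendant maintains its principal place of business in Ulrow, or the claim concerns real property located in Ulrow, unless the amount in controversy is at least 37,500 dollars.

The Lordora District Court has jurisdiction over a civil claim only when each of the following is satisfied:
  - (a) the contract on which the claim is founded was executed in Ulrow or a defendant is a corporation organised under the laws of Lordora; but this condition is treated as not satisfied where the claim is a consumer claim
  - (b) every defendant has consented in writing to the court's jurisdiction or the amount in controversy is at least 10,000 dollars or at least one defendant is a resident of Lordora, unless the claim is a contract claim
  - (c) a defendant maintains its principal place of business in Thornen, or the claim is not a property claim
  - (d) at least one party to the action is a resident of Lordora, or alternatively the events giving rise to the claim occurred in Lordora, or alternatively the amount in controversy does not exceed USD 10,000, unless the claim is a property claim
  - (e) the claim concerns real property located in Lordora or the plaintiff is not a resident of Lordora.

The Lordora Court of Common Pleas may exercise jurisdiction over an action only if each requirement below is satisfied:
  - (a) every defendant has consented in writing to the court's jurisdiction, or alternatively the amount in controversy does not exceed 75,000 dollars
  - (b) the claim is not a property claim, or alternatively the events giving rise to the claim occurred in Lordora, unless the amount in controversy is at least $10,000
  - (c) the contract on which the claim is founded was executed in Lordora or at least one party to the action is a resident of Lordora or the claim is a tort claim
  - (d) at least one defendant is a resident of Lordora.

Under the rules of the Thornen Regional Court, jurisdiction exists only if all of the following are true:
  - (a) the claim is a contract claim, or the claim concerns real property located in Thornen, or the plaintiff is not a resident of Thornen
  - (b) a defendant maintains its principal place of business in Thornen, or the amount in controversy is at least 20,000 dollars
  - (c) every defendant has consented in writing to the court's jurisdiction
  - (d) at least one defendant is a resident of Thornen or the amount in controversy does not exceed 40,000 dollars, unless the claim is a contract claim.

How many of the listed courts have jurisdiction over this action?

The Superior Court of Ulrow:
  (a) Dario Esparza resides in Ulrow, which satisfies one of the alternatives. Met.
  (b) The claim is a contract claim, not a property claim, so this disjunct is met. Met.
  (c) The amount in controversy is USD 40,000, within the 75,000 dollars ceiling — that alternative is enough. Condition met.
  (d) The claim is a contract claim, not a consumer claim; no defendant is a corporation; the claim does not concern real property — no alternative holds. The proviso rescues it, though: the amount in controversy is 40,000 dollars, which meets the $37,500 floor. Satisfied.
  → Every requirement is satisfied — jurisdiction.
The Lordora District Court:
  (a) The contract was executed in Ulrow, so one alternative holds. And the carve-out is inapplicable — the claim is a contract claim, not a consumer claim. Satisfied.
  (b) Every defendant has filed written consent, which satisfies one of the alternatives. Condition met.
  (c) The claim is a contract claim, not a property claim — that alternative is enough. Condition met.
  (d) Sable Varga resides in Lordora — that alternative is enough. Met.
  (e) The plaintiff resides in Ulrow, which is not Lordora, so this disjunct is met. Met.
  → Jurisdiction lies.
The Lordora Court of Common Pleas:
  (a) Every defendant has filed written consent, so this disjunct is met. Satisfied.
  (b) The claim is a contract claim, not a property claim, so this disjunct is met. Met.
  (c) Sable Varga resides in Lordora — that alternative is enough. Met.
  (d) Sable Varga resides in Lordora. Satisfied.
  → The court has jurisdiction.
The Thornen Regional Court:
  (a) The claim is a contract claim, so this disjunct is met. Met.
  (b) The amount in controversy is $40,000, which meets the 20,000 dollars floor, so this disjunct is met. Condition met.
  (c) Every defendant has filed written consent. Met.
  (d) The amount in controversy is $40,000, within the $40,000 ceiling — that alternative is enough. Met.
  → The court has jurisdiction.
Courts with jurisdiction: the Superior Court of Ulrow, the Lordora District Court, the Lordora Court of Common Pleas, the Thornen Regional Court — 4 in total.

4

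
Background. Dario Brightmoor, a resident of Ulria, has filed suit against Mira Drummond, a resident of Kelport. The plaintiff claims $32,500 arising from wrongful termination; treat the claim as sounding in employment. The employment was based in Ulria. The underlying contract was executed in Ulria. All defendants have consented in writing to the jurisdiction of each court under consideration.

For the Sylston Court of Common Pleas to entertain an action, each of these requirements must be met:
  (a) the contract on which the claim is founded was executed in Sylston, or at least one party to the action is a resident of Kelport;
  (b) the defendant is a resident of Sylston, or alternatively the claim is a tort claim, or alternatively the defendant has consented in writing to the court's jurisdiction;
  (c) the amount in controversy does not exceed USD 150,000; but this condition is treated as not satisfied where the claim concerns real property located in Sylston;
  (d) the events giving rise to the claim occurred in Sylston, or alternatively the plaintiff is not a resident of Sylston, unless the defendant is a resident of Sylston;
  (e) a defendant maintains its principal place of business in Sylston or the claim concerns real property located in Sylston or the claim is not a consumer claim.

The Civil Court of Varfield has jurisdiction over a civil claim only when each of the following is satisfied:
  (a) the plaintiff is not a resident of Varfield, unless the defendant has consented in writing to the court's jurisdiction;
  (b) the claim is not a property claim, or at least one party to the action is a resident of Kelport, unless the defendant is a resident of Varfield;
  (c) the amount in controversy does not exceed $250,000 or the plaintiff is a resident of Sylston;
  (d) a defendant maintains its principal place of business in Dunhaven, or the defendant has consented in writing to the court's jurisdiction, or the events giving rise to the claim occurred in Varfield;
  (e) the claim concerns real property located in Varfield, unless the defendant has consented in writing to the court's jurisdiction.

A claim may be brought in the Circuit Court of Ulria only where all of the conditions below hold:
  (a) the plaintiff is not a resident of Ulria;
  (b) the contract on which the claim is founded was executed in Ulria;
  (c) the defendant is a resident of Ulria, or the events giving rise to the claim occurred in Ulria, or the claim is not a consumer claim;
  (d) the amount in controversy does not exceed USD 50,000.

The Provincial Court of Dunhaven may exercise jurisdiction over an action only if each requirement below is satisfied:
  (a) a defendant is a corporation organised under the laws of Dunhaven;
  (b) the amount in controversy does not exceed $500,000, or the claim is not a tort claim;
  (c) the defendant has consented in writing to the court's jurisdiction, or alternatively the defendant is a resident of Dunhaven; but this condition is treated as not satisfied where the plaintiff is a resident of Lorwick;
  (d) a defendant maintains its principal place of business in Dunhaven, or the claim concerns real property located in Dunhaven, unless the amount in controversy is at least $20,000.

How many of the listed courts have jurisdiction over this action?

The Sylston Court of Common Pleas:
  (a) Mira Drummond resides in Kelport — that alternative is enough. Met.
  (b) Every defendant has filed written consent, which satisfies one of the alternatives. Met.
  (c) The amount in controversy is $32,500, within the $150,000 ceiling. The exception is not triggered, since the claim does not concern real property. Condition met.
  (d) The plaintiff resides in Ulria, which is not Sylston, which satisfies one of the alternatives. Condition met.
  (e) The claim is an employment claim, not a consumer claim — that alternative is enough. Met.
  → The court has jurisdiction.
The Civil Court of Varfield:
  (a) The plaintiff resides in Ulria, which is not Varfield. Met.
  (b) The claim is an employment claim, not a property claim — that alternative is enough. Condition met.
  (c) The amount in controversy is 32,500 dollars, within the $250,000 ceiling — that alternative is enough. Met.
  (d) Every defendant has filed written consent, so one alternative holds. Condition met.
  (e) The claim does not concern real property. However, every defendant has filed written consent, so the 'unless' proviso supplies this condition. Condition met.
  → Every requirement is satisfied — jurisdiction.
The Circuit Court of Ulria:
  (a) The plaintiff resides in Ulria. Condition not met.
  (b) The contract was executed in Ulria. Condition met.
  (c) The operative events occurred in Ulria, so this disjunct is met. Condition met.
  (d) The amount in controversy is 32,500 dollars, within the 50,000 dollars ceiling. Condition met.
  → Not every requirement is met — no jurisdiction.
The Provincial Court of Dunhaven:
  (a) No defendant is a corporation. Fails.
  (b) The amount in controversy is 32,500 dollars, within the USD 500,000 ceiling, so one alternative holds. Satisfied.
  (c) Every defendant has filed written consent — that alternative is enough. And the carve-out is inapplicable — the plaintiff resides in Ulria, not Lorwick. Met.
  (d) No defendant is a corporation; the claim does not concern real property — no alternative holds. The proviso rescues it, though: the amount in controversy is USD 32,500, which meets the USD 20,000 floor. Satisfied.
  → Not every requirement is met — no jurisdiction.
Courts with jurisdiction: the Sylston Court of Common Pleas, the Civil Court of Varfield — 2 in total.

2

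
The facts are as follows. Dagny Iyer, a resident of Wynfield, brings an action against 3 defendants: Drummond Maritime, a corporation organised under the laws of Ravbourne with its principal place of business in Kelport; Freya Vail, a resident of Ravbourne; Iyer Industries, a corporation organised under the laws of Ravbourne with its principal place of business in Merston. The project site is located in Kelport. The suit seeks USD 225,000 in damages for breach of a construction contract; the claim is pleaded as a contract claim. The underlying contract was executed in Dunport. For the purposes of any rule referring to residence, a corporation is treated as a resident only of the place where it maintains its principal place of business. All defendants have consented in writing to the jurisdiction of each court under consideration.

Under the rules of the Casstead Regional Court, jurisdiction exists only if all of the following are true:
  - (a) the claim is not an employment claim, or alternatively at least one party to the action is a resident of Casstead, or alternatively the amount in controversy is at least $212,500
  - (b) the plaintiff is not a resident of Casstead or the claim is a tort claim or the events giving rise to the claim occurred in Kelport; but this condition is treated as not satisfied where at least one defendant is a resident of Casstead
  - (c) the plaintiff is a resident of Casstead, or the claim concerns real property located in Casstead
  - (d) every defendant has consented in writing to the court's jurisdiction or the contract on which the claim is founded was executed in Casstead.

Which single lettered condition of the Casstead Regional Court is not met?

(c)

The Casstead Regional Court:
  (a) The claim is a contract claim, not an employment claim — that alternative is enough. Condition met.
  (b) The plaintiff resides in Wynfield, which is not Casstead — that alternative is enough. And the carve-out is inapplicable — no defendant resides in Casstead (they reside in Kelport, Ravbourne, Merston). Satisfied.
  (c) The plaintiff resides in Wynfield, not Casstead; the claim does not concern real property — every alternative fails. Fails.
  (d) Every defendant has filed written consent — that alternative is enough. Satisfied.
Only condition (c) fails.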